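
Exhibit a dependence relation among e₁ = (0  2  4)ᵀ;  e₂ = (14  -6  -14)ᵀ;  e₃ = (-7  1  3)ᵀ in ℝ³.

Row-reduce the matrix with e₁, e₂, e₃ as columns; the null space gives the coefficients.
The free variable yields coefficients (2, 1, 2) (any nonzero multiple also works).

2e₁ + e₂ + 2e₃ = 0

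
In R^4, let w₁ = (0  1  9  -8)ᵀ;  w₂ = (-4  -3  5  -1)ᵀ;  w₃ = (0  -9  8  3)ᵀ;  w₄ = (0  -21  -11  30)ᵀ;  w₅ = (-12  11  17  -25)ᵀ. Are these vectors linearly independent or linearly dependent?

linearly dependent

There are 5 vectors in a 4-dimensional space, so they cannot be linearly independent.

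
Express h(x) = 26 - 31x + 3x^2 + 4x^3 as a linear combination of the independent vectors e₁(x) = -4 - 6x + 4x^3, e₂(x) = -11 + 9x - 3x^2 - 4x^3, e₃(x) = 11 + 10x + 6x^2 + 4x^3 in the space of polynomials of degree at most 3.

h = -e₁ - 3e₂ - e₃

Identify each element with its coordinate vector in ℝ⁴ via {1, x, …, x^3}.
Since e₁, e₂, e₃ are independent, the coefficients expressing h are uniquely determined by a linear system.
Row-reducing the augmented matrix gives the unique coefficients (c₁, c₂, c₃) = (-1, -3, -1).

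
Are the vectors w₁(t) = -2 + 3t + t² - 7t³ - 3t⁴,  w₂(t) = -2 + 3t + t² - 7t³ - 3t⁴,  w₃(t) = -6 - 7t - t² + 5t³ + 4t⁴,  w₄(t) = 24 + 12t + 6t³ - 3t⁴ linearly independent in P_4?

Write each element as a coordinate vector in ℝ⁵ using {1, t, …, t⁴}.
Two of the vectors are equal, giving an immediate dependence.

linearly dependent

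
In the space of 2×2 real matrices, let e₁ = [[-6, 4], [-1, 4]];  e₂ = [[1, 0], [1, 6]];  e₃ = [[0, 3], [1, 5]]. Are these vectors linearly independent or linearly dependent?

linearly independent

Take coordinates with respect to the standard basis {E₁₁, E₁₂, E₂₁, E₂₂}.
Row-reduce the matrix whose columns are e₁, e₂, e₃.
The reduction yields 3 nonzero rows, so the rank is 3.
Since rank = 3 (the number of vectors), the set is linearly independent.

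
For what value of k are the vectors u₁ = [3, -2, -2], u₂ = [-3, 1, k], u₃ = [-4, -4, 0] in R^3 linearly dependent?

k = 8/5

Place the vectors as rows of a 3×3 matrix; dependence ⇔ determinant zero.
Expanding, det = 20*k - 32.
Solving 20*k - 32 = 0 yields k = 8/5.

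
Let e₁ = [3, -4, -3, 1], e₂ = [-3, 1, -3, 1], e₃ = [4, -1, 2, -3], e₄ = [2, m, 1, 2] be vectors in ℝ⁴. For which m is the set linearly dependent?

m = -5/2

The set is linearly dependent precisely when det[e₁; e₂; e₃; e₄] = 0.
The determinant works out to 42*m + 105.
This vanishes exactly when m = -5/2.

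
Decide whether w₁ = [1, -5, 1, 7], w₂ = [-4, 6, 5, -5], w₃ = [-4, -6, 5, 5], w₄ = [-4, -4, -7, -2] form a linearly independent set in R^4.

linearly independent

Row-reduce the matrix whose columns are w₁, w₂, w₃, w₄.
The reduction yields 4 nonzero rows, so the rank is 4.
Since rank = 4 (the number of vectors), the set is linearly independent.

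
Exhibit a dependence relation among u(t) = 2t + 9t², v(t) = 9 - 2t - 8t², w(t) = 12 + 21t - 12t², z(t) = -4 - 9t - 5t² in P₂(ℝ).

Take coordinates with respect to {1, t, t²}.
Solve the homogeneous system with u, v, w, z as columns by row-reducing the coefficient matrix.
The free variable yields coefficients (3, 0, 1, 3) (any nonzero multiple also works).

3u + w + 3z = 0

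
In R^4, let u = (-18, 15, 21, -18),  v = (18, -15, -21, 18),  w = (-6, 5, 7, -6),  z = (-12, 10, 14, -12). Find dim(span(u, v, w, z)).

Row-reduce the 4×4 matrix with these as rows.
The echelon form has 1 nonzero row, so the rank is 1.

1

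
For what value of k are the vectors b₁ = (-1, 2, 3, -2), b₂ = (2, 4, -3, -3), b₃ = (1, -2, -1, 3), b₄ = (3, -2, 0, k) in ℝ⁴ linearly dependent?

k = 25/4

The vectors are dependent exactly when the determinant of the matrix with rows b₁, b₂, b₃, b₄ vanishes.
Expanding, det = 100 - 16*k.
This vanishes exactly when k = 25/4.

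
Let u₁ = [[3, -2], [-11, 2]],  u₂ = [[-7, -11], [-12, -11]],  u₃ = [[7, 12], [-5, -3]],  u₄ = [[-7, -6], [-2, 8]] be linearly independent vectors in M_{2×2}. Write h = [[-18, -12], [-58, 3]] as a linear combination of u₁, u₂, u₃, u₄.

Identify each element with its coordinate vector in ℝ⁴ via {E₁₁, E₁₂, E₂₁, E₂₂}.
Write h = a₁u₁ + … + a₄u₄ and equate components.
The system has the unique solution (a₁, …, a₄) = (1, 2, 3, 4).

h = u₁ + 2u₂ + 3u₃ + 4u₄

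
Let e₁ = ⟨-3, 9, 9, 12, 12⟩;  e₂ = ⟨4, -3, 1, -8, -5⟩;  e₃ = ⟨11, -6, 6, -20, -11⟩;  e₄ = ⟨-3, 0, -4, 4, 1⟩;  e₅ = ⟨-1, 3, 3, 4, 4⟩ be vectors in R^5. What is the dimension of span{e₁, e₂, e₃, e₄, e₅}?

Apply Gaussian elimination to the matrix whose rows are e₁, e₂, e₃, e₄, e₅.
There are 2 pivot columns, so rank = 2.

2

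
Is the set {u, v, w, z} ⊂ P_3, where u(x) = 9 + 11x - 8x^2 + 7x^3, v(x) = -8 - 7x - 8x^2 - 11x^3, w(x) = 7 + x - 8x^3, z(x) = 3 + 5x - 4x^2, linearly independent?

linearly independent

Take coordinates with respect to the standard basis {1, x, …, x^3}.
The matrix [u|v|w|z] has determinant 3948.
A nonzero determinant means the columns are linearly independent.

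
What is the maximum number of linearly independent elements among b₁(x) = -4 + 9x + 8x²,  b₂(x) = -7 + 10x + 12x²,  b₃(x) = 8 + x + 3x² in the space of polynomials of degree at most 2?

3

Use coordinates relative to {1, x, x²}.
Form the matrix with b₁, b₂, b₃ as columns and reduce.
The echelon form has 3 nonzero rows, so the rank is 3.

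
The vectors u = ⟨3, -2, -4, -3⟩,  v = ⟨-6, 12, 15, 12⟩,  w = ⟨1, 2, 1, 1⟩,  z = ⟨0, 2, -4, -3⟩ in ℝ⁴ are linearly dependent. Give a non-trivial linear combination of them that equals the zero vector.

Write the vectors as columns of a matrix and find a nonzero vector in its null space.
The free variable yields coefficients (3, 1, -3, 0) (any nonzero multiple also works).

3u + v - 3w = 0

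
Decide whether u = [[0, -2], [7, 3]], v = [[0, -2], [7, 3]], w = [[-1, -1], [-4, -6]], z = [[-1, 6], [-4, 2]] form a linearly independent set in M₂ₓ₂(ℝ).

Write each element as a coordinate vector in ℝ⁴ using {E₁₁, E₁₂, E₂₁, E₂₂}.
Two of the vectors are equal, giving an immediate dependence.

linearly dependent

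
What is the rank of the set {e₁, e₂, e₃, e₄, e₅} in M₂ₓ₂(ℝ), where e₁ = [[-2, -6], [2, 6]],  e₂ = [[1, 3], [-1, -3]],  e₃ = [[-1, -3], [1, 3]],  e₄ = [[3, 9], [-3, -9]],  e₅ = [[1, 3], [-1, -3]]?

Use coordinates relative to {E₁₁, E₁₂, E₂₁, E₂₂}.
Row-reduce the 5×4 matrix with these as rows.
Exactly 1 pivot survives; hence the rank is 1.
(With 5 elements in a 4-dimensional space the rank is at most 4.)

rank 1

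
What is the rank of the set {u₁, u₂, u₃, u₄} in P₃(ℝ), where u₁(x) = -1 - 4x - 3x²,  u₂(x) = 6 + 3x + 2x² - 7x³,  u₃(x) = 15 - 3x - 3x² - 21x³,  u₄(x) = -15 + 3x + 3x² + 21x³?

rank 2

Represent each element by its coordinate vector in ℝ⁴.
Put the 4×4 matrix [u₁|u₂|u₃|u₄] into echelon form.
Exactly 2 pivots survive; hence the rank is 2.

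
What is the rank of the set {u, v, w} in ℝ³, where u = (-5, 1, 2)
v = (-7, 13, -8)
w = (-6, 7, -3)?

Apply Gaussian elimination to the matrix whose rows are u, v, w.
Exactly 2 pivots survive; hence the rank is 2.

2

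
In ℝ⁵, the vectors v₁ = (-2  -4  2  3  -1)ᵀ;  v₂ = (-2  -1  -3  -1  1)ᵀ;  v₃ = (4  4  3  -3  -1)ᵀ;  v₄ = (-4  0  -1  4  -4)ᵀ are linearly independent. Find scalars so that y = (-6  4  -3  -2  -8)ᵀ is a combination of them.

Set up the augmented matrix [v₁ | v₂ | v₃ | v₄ | y] and row-reduce.
The system has the unique solution (c₁, …, c₄) = (1, 4, 3, 2).

y = v₁ + 4v₂ + 3v₃ + 2v₄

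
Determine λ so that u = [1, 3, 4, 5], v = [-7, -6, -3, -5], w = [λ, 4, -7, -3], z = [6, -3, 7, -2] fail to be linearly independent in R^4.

λ = 23/3

The vectors are dependent exactly when the determinant of the matrix with rows u, v, w, z vanishes.
Cofactor expansion gives det = 920 - 120*λ.
This vanishes exactly when λ = 23/3.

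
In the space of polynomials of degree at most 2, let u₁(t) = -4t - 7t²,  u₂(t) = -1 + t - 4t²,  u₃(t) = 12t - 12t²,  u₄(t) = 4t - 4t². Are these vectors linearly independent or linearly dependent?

linearly dependent

Write each element as a coordinate vector in ℝ³ using {1, t, t²}.
There are 4 vectors in a 3-dimensional space, so they cannot be linearly independent.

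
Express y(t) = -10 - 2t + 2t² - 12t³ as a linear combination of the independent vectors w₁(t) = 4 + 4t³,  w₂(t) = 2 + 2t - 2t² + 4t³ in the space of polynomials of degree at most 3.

y = -2w₁ - w₂

Identify each element with its coordinate vector in ℝ⁴ via {1, t, …, t³}.
Since w₁, w₂ are independent, the coefficients expressing y are uniquely determined by a linear system.
The system has the unique solution (c₁, c₂) = (-2, -1).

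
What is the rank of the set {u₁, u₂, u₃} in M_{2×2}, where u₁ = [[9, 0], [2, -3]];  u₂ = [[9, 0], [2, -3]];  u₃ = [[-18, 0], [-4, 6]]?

Represent each element by its coordinate vector in ℝ⁴.
Form the matrix with u₁, u₂, u₃ as columns and reduce.
There is 1 pivot column, so rank = 1.

1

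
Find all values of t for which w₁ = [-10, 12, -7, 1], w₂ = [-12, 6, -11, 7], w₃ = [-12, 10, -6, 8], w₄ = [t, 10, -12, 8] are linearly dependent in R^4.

The vectors are dependent exactly when the determinant of the matrix with rows w₁, w₂, w₃, w₄ vanishes.
Cofactor expansion gives det = 632*t + 9480.
Setting this to zero gives t = -15.

t = -15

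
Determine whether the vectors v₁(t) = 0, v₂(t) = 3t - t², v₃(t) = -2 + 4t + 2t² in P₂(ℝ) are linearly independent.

Write each element as a coordinate vector in ℝ³ using {1, t, t²}.
One of the vectors is the zero vector, so the set is linearly dependent.

linearly dependent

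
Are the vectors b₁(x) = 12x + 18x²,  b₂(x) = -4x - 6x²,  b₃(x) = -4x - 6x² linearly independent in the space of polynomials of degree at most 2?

linearly dependent

Take coordinates with respect to the standard basis {1, x, x²}.
Place the vectors as rows of a 3×3 matrix and reduce to echelon form.
The reduction yields 1 nonzero row, so the rank is 1.
Since rank 1 < 3, the set is linearly dependent.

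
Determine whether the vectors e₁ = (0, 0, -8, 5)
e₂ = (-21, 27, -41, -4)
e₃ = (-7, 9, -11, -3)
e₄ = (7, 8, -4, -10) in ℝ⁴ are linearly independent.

linearly dependent

Row-reduce the matrix whose columns are e₁, e₂, e₃, e₄.
The reduction yields 3 nonzero rows, so the rank is 3.
Since rank 3 < 4, the set is linearly dependent.
Indeed e₁ - e₂ + 3e₃ = 0.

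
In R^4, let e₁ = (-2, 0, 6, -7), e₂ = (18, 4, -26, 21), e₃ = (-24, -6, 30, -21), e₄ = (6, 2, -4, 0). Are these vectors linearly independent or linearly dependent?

The matrix [e₁|e₂|e₃|e₄] has determinant 0.
A zero determinant means the columns are linearly dependent.

linearly dependent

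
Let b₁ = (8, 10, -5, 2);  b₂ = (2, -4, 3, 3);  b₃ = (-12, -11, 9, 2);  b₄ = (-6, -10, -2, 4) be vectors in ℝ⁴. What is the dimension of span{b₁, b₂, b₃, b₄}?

4

Put the 4×4 matrix [b₁|b₂|b₃|b₄] into echelon form.
There are 4 pivot columns, so rank = 4.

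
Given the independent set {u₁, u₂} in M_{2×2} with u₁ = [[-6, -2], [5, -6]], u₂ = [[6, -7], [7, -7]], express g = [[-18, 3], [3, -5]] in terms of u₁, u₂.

g = 2u₁ - u₂

Work in coordinates with respect to the standard basis {E₁₁, E₁₂, E₂₁, E₂₂}.
Solve the system with u₁, u₂ as columns and g as the right-hand side.
Back-substitution yields (a₁, a₂) = (2, -1).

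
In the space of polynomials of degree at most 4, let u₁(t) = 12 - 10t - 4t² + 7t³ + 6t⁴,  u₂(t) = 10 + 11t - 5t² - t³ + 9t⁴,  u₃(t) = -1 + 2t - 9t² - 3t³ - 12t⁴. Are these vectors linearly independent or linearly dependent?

Write each element as a coordinate vector in ℝ⁵ using {1, t, …, t⁴}.
Row-reduce the matrix whose columns are u₁, u₂, u₃.
The reduction yields 3 nonzero rows, so the rank is 3.
Since rank = 3 (the number of vectors), the set is linearly independent.

linearly independent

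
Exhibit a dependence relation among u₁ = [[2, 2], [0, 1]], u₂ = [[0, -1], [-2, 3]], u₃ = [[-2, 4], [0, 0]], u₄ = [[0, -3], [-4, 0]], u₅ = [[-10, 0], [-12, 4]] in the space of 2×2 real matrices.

2u₁ - 2u₂ - 3u₃ - 2u₄ + u₅ = 0

Pass to coordinate vectors relative to the basis {E₁₁, E₁₂, E₂₁, E₂₂}.
Set up α₁u₁ + … + α₅u₅ = 0 and solve the homogeneous system.
A generator of the null space is (2, -2, -3, -2, 1).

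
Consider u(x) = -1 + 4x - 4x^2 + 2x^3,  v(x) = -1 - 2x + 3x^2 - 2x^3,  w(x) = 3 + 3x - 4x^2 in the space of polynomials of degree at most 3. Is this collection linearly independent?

linearly independent

Take coordinates with respect to the standard basis {1, x, …, x^3}.
Row-reduce the matrix whose columns are u, v, w.
The reduction yields 3 nonzero rows, so the rank is 3.
Since rank = 3 (the number of vectors), the set is linearly independent.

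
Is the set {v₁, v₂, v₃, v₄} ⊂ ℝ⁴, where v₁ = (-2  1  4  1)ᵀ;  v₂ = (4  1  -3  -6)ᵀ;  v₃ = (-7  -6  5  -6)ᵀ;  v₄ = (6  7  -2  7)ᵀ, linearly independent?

The matrix [v₁|v₂|v₃|v₄] has determinant -70.
A nonzero determinant means the columns are linearly independent.

linearly independent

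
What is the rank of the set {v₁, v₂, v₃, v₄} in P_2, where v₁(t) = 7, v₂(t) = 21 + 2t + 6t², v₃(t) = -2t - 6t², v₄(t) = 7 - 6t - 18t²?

Represent each element by its coordinate vector in ℝ³.
Form the matrix with v₁, v₂, v₃, v₄ as columns and reduce.
Reduction leaves 2 leading entries, giving rank 2.
(With 4 elements in a 3-dimensional space the rank is at most 3.)

2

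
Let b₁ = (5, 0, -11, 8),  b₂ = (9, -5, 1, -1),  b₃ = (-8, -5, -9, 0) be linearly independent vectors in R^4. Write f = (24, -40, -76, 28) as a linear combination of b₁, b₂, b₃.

Set up the augmented matrix [b₁ | b₂ | b₃ | f] and row-reduce.
The system has the unique solution (c₁, c₂, c₃) = (4, 4, 4).

f = 4b₁ + 4b₂ + 4b₃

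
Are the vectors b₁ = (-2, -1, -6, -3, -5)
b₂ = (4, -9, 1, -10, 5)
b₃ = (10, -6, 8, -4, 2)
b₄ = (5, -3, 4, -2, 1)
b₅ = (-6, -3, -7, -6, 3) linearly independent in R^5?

One vector is a scalar multiple of another, so the set is dependent.

linearly dependent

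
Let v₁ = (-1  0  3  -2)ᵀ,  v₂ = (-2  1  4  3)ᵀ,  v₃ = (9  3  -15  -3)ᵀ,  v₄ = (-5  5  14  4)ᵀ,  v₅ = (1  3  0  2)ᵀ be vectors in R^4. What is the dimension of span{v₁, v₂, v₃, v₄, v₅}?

dim = 3

Row-reduce the 5×4 matrix with these as rows.
Exactly 3 pivots survive; hence the rank is 3.
(With 5 elements in a 4-dimensional space the rank is at most 4.)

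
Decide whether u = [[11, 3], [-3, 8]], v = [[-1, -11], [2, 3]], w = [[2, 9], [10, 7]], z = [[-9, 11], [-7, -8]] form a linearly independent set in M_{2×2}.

linearly independent

Write each element as a coordinate vector in ℝ⁴ using {E₁₁, E₁₂, E₂₁, E₂₂}.
Form the 4×4 matrix with these as columns; its determinant is -11820.
A nonzero determinant means the columns are linearly independent.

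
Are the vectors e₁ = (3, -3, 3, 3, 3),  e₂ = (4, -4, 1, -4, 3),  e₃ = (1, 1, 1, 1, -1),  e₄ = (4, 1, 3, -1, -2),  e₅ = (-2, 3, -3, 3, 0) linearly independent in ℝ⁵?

Place the vectors as rows of a 5×5 matrix and reduce to echelon form.
The reduction yields 5 nonzero rows, so the rank is 5.
Since rank = 5 (the number of vectors), the set is linearly independent.

linearly independent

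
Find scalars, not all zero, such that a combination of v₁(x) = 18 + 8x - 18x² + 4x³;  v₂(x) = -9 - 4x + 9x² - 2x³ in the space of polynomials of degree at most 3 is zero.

Pass to coordinate vectors relative to the basis {1, x, …, x³}.
Solve the homogeneous system with v₁, v₂ as columns by row-reducing the coefficient matrix.
One solution (up to scaling) is (1, 2).

v₁ + 2v₂ = 0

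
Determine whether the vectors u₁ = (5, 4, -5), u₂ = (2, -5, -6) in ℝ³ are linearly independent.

Row-reduce the matrix whose columns are u₁, u₂.
The reduction yields 2 nonzero rows, so the rank is 2.
Since rank = 2 (the number of vectors), the set is linearly independent.

linearly independent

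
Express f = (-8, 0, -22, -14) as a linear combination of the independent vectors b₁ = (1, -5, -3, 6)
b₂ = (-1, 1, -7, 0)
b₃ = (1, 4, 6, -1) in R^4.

f = -3b₁ + b₂ - 4b₃

Solve the system with b₁, b₂, b₃ as columns and f as the right-hand side.
Back-substitution yields (c₁, c₂, c₃) = (-3, 1, -4).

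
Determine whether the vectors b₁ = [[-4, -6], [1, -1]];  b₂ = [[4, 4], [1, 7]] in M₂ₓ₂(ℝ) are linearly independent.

Take coordinates with respect to the standard basis {E₁₁, E₁₂, E₂₁, E₂₂}.
Place the vectors as rows of a 2×4 matrix and reduce to echelon form.
The reduction yields 2 nonzero rows, so the rank is 2.
Since rank = 2 (the number of vectors), the set is linearly independent.

linearly independent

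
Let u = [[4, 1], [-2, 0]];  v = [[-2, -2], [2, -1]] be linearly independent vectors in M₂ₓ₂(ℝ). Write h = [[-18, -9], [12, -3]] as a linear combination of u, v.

Identify each element with its coordinate vector in ℝ⁴ via {E₁₁, E₁₂, E₂₁, E₂₂}.
Solve the system with u, v as columns and h as the right-hand side.
Back-substitution yields (c₁, c₂) = (-3, 3).

h = -3u + 3v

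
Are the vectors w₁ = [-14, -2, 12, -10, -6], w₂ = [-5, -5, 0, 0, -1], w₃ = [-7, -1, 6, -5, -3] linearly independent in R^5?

linearly dependent

One vector is a scalar multiple of another, so the set is dependent.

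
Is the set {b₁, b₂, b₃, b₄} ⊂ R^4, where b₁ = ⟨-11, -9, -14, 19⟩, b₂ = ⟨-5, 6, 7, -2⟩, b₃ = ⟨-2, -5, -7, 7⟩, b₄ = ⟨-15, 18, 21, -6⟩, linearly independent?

linearly dependent

Form the 4×4 matrix with these as columns; its determinant is 0.
A zero determinant means the columns are linearly dependent.
Indeed b₁ - b₂ - 3b₃ = 0.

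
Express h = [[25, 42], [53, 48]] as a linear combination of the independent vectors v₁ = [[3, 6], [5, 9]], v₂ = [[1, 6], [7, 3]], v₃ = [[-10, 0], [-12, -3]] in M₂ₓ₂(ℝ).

h = 4v₁ + 3v₂ - v₃

Identify each element with its coordinate vector in ℝ⁴ via {E₁₁, E₁₂, E₂₁, E₂₂}.
Set up the augmented matrix [v₁ | v₂ | v₃ | h] and row-reduce.
Row-reducing the augmented matrix gives the unique coefficients (α₁, α₂, α₃) = (4, 3, -1).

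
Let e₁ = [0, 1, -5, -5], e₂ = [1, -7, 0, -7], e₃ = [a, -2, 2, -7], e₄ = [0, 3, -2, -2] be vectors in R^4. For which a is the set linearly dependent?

Dependence holds iff the 4×4 matrix [e₁ e₂ e₃ e₄] is singular.
Cofactor expansion gives det = 91*a - 117.
Solving 91*a - 117 = 0 yields a = 9/7.

a = 9/7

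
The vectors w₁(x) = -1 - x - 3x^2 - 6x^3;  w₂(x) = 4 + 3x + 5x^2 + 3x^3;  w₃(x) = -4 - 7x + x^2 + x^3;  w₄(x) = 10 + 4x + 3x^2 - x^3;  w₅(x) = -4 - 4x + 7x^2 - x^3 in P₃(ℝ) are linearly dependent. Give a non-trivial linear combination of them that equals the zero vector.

2w₁ + 3w₂ + w₃ - w₄ - w₅ = 0

Take coordinates with respect to {1, x, …, x^3}.
Row-reduce the matrix with w₁, w₂, w₃, w₄, w₅ as columns; the null space gives the coefficients.
One solution (up to scaling) is (2, 3, 1, -1, -1).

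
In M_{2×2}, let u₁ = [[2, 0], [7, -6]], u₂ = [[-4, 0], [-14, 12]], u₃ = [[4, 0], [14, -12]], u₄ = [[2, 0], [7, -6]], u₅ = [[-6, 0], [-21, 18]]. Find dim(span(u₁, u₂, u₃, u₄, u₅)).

1

Pass to coordinate vectors with respect to the basis {E₁₁, E₁₂, E₂₁, E₂₂}.
Row-reduce the 5×4 matrix with these as rows.
Exactly 1 pivot survives; hence the rank is 1.
(With 5 elements in a 4-dimensional space the rank is at most 4.)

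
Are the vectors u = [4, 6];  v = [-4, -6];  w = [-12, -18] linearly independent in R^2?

There are 3 vectors in a 2-dimensional space, so they cannot be linearly independent.

linearly dependent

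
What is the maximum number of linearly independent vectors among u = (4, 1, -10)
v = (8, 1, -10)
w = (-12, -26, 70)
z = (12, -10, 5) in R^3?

Apply Gaussian elimination to the matrix whose rows are u, v, w, z.
Exactly 3 pivots survive; hence the rank is 3.
(With 4 elements in a 3-dimensional space the rank is at most 3.)

3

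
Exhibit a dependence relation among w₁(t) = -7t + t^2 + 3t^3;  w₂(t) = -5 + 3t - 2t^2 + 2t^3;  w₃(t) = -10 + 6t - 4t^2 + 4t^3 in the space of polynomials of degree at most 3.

2w₂ - w₃ = 0

Pass to coordinate vectors relative to the basis {1, t, …, t^3}.
Write the vectors as columns of a matrix and find a nonzero vector in its null space.
A generator of the null space is (0, 2, -1).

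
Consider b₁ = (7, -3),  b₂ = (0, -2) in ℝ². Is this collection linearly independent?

Place the vectors as rows of a 2×2 matrix and reduce to echelon form.
The reduction yields 2 nonzero rows, so the rank is 2.
Since rank = 2 (the number of vectors), the set is linearly independent.

linearly independent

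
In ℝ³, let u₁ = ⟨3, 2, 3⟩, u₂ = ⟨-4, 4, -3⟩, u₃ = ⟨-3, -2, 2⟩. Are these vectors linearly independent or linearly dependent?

Row-reduce the matrix whose columns are u₁, u₂, u₃.
The reduction yields 3 nonzero rows, so the rank is 3.
Since rank = 3 (the number of vectors), the set is linearly independent.

linearly independent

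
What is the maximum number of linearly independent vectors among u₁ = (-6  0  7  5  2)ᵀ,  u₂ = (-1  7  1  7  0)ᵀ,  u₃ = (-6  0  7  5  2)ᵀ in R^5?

2

Form the matrix with u₁, u₂, u₃ as columns and reduce.
Reduction leaves 2 leading entries, giving rank 2.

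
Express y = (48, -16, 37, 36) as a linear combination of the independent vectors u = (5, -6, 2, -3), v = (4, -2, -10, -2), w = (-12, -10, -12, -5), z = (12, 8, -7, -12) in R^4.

y = 4u + 4v - 4w - 3z

Set up the augmented matrix [u | v | w | z | y] and row-reduce.
The system has the unique solution (c₁, …, c₄) = (4, 4, -4, -3).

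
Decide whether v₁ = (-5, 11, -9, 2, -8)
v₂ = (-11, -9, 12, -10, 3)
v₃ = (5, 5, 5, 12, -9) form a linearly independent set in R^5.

linearly independent

Row-reduce the matrix whose columns are v₁, v₂, v₃.
The reduction yields 3 nonzero rows, so the rank is 3.
Since rank = 3 (the number of vectors), the set is linearly independent.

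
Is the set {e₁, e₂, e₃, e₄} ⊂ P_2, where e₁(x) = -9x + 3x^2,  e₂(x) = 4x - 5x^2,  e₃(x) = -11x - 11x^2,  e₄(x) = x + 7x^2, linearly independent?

Take coordinates with respect to the standard basis {1, x, x^2}.
There are 4 vectors in a 3-dimensional space, so they cannot be linearly independent.

linearly dependent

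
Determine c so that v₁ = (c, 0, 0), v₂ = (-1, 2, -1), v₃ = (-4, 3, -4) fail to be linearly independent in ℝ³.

Dependence holds iff the 3×3 matrix [v₁ v₂ v₃] is singular.
The determinant works out to -5*c.
Setting this to zero gives c = 0.

c = 0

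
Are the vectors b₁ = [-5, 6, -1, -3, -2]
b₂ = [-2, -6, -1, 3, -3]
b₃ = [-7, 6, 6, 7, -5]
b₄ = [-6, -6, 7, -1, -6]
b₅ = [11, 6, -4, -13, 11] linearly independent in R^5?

linearly dependent

Form the 5×5 matrix with these as columns; its determinant is 0.
A zero determinant means the columns are linearly dependent.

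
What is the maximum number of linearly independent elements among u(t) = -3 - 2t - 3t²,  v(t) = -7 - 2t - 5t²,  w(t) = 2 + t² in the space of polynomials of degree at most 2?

Represent each element by its coordinate vector in ℝ³.
Form the matrix with u, v, w as columns and reduce.
There are 2 pivot columns, so rank = 2.

2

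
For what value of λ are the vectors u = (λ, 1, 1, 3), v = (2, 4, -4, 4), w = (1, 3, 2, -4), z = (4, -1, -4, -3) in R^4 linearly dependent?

λ = -11/6

The set is linearly dependent precisely when det[u; v; w; z] = 0.
Expanding, det = -180*λ - 330.
Solving -180*λ - 330 = 0 yields λ = -11/6.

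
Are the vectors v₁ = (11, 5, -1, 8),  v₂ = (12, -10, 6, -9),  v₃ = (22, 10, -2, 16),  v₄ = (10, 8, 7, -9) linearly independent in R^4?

linearly dependent

One vector is a scalar multiple of another, so the set is dependent.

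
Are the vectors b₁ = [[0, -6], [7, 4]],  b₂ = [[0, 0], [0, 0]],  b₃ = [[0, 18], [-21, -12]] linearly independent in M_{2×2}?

Take coordinates with respect to the standard basis {E₁₁, E₁₂, E₂₁, E₂₂}.
One of the vectors is the zero vector, so the set is linearly dependent.

linearly dependent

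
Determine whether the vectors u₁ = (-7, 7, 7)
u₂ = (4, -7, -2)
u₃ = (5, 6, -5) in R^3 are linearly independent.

The matrix [u₁|u₂|u₃] has determinant 154.
A nonzero determinant means the columns are linearly independent.

linearly independent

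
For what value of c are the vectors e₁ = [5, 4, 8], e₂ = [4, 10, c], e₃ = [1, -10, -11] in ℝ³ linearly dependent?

c = 43/3

Place the vectors as rows of a 3×3 matrix; dependence ⇔ determinant zero.
Expanding, det = 54*c - 774.
Setting this to zero gives c = 43/3.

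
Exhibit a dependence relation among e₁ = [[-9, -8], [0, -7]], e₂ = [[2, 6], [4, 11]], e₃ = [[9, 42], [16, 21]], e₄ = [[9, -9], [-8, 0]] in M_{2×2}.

Pass to coordinate vectors relative to the basis {E₁₁, E₁₂, E₂₁, E₂₂}.
Solve the homogeneous system with e₁, e₂, e₃, e₄ as columns by row-reducing the coefficient matrix.
One solution (up to scaling) is (3, 0, 1, 2).

3e₁ + e₃ + 2e₄ = 0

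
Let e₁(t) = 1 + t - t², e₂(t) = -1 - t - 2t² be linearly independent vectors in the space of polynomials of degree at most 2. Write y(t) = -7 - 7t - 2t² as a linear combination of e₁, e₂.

Work in coordinates with respect to the standard basis {1, t, t²}.
Solve the system with e₁, e₂ as columns and y as the right-hand side.
Row-reducing the augmented matrix gives the unique coefficients (α₁, α₂) = (-4, 3).

y = -4e₁ + 3e₂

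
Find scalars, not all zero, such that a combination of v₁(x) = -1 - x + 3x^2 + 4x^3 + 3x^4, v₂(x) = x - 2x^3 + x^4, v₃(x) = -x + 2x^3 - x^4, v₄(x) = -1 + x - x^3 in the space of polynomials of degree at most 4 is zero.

Take coordinates with respect to {1, x, …, x^4}.
Set up α₁v₁ + … + α₄v₄ = 0 and solve the homogeneous system.
A generator of the null space is (0, 1, 1, 0).

v₂ + v₃ = 0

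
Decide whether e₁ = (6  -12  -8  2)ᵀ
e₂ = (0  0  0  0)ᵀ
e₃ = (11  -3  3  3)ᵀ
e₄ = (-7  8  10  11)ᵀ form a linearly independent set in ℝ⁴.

linearly dependent

One of the vectors is the zero vector, so the set is linearly dependent.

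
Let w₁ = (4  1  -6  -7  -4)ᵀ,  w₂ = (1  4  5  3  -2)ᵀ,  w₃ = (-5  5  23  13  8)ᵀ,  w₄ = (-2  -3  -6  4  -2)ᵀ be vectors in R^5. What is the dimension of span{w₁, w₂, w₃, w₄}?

3

Row-reduce the 4×5 matrix with these as rows.
The echelon form has 3 nonzero rows, so the rank is 3.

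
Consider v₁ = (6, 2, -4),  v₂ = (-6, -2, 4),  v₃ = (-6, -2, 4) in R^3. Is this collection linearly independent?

linearly dependent

Place the vectors as rows of a 3×3 matrix and reduce to echelon form.
The reduction yields 1 nonzero row, so the rank is 1.
Since rank 1 < 3, the set is linearly dependent.
Indeed v₁ + v₂ = 0.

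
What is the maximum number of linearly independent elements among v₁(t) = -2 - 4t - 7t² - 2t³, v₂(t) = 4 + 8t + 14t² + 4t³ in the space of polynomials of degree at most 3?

Use coordinates relative to {1, t, …, t³}.
Put the 4×2 matrix [v₁|v₂] into echelon form.
The echelon form has 1 nonzero row, so the rank is 1.

1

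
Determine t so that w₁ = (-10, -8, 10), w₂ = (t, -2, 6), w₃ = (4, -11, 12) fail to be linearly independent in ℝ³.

t = -38

Dependence holds iff the 3×3 matrix [w₁ w₂ w₃] is singular.
Expanding, det = -14*t - 532.
This vanishes exactly when t = -38.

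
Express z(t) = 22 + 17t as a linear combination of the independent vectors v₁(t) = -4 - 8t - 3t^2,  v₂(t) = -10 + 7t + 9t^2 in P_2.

Take coordinate vectors relative to {1, t, t^2}.
Write z = a₁v₁ + a₂v₂ and equate components.
Back-substitution yields (a₁, a₂) = (-3, -1).

z = -3v₁ - v₂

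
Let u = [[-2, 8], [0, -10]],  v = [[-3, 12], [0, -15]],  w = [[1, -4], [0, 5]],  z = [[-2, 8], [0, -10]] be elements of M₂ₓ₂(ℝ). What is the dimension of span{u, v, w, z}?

Use coordinates relative to {E₁₁, E₁₂, E₂₁, E₂₂}.
Form the matrix with u, v, w, z as columns and reduce.
Reduction leaves 1 leading entry, giving rank 1.

dim = 1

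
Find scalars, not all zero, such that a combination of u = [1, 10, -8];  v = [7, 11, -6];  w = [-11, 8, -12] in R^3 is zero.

Row-reduce the matrix with u, v, w as columns; the null space gives the coefficients.
A generator of the null space is (3, -2, -1).

3u - 2v - w = 0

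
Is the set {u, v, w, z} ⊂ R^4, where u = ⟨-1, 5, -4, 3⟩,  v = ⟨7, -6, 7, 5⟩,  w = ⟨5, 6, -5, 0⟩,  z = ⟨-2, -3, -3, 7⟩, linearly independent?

Row-reduce the matrix whose columns are u, v, w, z.
The reduction yields 4 nonzero rows, so the rank is 4.
Since rank = 4 (the number of vectors), the set is linearly independent.

linearly independent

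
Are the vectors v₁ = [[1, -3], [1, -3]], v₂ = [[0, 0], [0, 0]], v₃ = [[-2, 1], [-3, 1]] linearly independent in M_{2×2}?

Write each element as a coordinate vector in ℝ⁴ using {E₁₁, E₁₂, E₂₁, E₂₂}.
One of the vectors is the zero vector, so the set is linearly dependent.

linearly dependent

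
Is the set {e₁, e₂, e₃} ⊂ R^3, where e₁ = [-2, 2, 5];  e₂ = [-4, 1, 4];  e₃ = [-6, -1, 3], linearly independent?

linearly independent

Row-reduce the matrix whose columns are e₁, e₂, e₃.
The reduction yields 3 nonzero rows, so the rank is 3.
Since rank = 3 (the number of vectors), the set is linearly independent.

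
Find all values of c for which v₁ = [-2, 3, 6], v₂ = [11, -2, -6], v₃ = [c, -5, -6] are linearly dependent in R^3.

c = -16

The set is linearly dependent precisely when det[v₁; v₂; v₃] = 0.
Cofactor expansion gives det = -6*c - 96.
This vanishes exactly when c = -16.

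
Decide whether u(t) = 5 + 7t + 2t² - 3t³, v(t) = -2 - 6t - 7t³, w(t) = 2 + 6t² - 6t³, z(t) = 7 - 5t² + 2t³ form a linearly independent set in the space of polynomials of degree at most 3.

Write each element as a coordinate vector in ℝ⁴ using {1, t, …, t³}.
Place the vectors as rows of a 4×4 matrix and reduce to echelon form.
The reduction yields 4 nonzero rows, so the rank is 4.
Since rank = 4 (the number of vectors), the set is linearly independent.

linearly independent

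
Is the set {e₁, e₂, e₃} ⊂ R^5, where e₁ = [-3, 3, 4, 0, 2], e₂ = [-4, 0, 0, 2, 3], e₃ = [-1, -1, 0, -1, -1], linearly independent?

Row-reduce the matrix whose columns are e₁, e₂, e₃.
The reduction yields 3 nonzero rows, so the rank is 3.
Since rank = 3 (the number of vectors), the set is linearly independent.

linearly independent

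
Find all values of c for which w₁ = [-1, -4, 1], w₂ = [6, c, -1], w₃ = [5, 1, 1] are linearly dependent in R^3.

c = 49/6

Place the vectors as rows of a 3×3 matrix; dependence ⇔ determinant zero.
The determinant works out to 49 - 6*c.
Solving 49 - 6*c = 0 yields c = 49/6.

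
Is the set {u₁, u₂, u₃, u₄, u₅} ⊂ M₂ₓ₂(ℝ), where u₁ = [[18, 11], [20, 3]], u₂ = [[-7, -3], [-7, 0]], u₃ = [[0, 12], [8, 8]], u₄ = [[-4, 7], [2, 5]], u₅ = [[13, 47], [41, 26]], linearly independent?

Take coordinates with respect to the standard basis {E₁₁, E₁₂, E₂₁, E₂₂}.
There are 5 vectors in a 4-dimensional space, so they cannot be linearly independent.

linearly dependent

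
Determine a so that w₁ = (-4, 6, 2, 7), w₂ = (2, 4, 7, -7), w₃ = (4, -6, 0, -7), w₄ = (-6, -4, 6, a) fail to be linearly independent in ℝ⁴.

a = 17

Place the vectors as rows of a 4×4 matrix; dependence ⇔ determinant zero.
Expanding, det = 952 - 56*a.
Solving 952 - 56*a = 0 yields a = 17.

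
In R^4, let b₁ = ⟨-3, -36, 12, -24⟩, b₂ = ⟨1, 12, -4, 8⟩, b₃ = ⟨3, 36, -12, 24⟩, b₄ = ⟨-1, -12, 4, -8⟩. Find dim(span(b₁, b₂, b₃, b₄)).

dim = 1

Apply Gaussian elimination to the matrix whose rows are b₁, b₂, b₃, b₄.
There is 1 pivot column, so rank = 1.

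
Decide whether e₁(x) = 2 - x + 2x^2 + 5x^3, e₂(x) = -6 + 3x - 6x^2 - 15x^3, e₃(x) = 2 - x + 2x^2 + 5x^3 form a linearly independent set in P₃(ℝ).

linearly dependent

Write each element as a coordinate vector in ℝ⁴ using {1, x, …, x^3}.
Two of the vectors are equal, giving an immediate dependence.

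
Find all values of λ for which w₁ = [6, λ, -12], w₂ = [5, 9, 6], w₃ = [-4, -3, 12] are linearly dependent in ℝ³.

λ = 6

The vectors are dependent exactly when the determinant of the matrix with rows w₁, w₂, w₃ vanishes.
The determinant works out to 504 - 84*λ.
This vanishes exactly when λ = 6.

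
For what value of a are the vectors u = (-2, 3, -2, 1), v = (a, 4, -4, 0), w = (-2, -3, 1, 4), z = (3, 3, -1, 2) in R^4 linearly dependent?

a = -28/3

The set is linearly dependent precisely when det[u; v; w; z] = 0.
Expanding, det = 18*a + 168.
Setting this to zero gives a = -28/3.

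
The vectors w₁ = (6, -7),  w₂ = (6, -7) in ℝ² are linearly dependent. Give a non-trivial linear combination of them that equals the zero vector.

Row-reduce the matrix with w₁, w₂ as columns; the null space gives the coefficients.
One solution (up to scaling) is (1, -1).

w₁ - w₂ = 0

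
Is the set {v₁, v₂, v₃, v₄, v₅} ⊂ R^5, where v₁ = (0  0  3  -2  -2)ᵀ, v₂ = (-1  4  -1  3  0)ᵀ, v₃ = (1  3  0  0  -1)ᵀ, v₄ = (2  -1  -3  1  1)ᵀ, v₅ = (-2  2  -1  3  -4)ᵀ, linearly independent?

The matrix [v₁|v₂|v₃|v₄|v₅] has determinant 138.
A nonzero determinant means the columns are linearly independent.

linearly independent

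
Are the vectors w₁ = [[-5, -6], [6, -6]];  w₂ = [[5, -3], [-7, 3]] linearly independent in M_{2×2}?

linearly independent

Write each element as a coordinate vector in ℝ⁴ using {E₁₁, E₁₂, E₂₁, E₂₂}.
Row-reduce the matrix whose columns are w₁, w₂.
The reduction yields 2 nonzero rows, so the rank is 2.
Since rank = 2 (the number of vectors), the set is linearly independent.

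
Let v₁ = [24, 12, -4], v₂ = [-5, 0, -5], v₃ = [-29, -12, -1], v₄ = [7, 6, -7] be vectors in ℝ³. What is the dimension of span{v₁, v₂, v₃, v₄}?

Apply Gaussian elimination to the matrix whose rows are v₁, v₂, v₃, v₄.
Exactly 2 pivots survive; hence the rank is 2.
(With 4 elements in a 3-dimensional space the rank is at most 3.)

2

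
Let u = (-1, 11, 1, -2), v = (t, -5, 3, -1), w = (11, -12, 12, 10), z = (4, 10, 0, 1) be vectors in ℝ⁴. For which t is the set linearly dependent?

t = -39/11

Place the vectors as rows of a 4×4 matrix; dependence ⇔ determinant zero.
The determinant works out to -484*t - 1716.
Solving -484*t - 1716 = 0 yields t = -39/11.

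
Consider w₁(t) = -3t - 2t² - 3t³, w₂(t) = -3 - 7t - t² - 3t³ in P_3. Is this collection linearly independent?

Write each element as a coordinate vector in ℝ⁴ using {1, t, …, t³}.
Row-reduce the matrix whose columns are w₁, w₂.
The reduction yields 2 nonzero rows, so the rank is 2.
Since rank = 2 (the number of vectors), the set is linearly independent.

linearly independent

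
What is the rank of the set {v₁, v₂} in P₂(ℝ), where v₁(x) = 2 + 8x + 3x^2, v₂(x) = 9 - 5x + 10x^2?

2

Pass to coordinate vectors with respect to the basis {1, x, x^2}.
Form the matrix with v₁, v₂ as columns and reduce.
There are 2 pivot columns, so rank = 2.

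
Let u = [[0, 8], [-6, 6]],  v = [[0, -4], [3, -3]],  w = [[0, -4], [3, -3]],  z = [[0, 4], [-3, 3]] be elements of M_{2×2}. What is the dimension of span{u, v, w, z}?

1

Use coordinates relative to {E₁₁, E₁₂, E₂₁, E₂₂}.
Row-reduce the 4×4 matrix with these as rows.
Reduction leaves 1 leading entry, giving rank 1.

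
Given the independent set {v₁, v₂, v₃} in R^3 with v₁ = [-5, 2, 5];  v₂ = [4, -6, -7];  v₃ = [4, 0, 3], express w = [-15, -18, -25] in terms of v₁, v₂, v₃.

w = 3v₁ + 4v₂ - 4v₃

Solve the system with v₁, v₂, v₃ as columns and w as the right-hand side.
Row-reducing the augmented matrix gives the unique coefficients (a₁, a₂, a₃) = (3, 4, -4).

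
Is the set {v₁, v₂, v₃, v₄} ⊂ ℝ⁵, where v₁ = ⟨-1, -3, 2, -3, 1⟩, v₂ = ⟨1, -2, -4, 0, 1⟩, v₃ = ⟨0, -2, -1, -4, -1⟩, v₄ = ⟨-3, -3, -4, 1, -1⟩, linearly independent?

Row-reduce the matrix whose columns are v₁, v₂, v₃, v₄.
The reduction yields 4 nonzero rows, so the rank is 4.
Since rank = 4 (the number of vectors), the set is linearly independent.

linearly independent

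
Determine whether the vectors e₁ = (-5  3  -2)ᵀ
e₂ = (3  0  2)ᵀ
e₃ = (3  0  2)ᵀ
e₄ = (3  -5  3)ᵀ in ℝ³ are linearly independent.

There are 4 vectors in a 3-dimensional space, so they cannot be linearly independent.

linearly dependent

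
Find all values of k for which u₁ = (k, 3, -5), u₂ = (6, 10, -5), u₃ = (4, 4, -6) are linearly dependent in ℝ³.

k = 16/5

The vectors are dependent exactly when the determinant of the matrix with rows u₁, u₂, u₃ vanishes.
Cofactor expansion gives det = 128 - 40*k.
Solving 128 - 40*k = 0 yields k = 16/5.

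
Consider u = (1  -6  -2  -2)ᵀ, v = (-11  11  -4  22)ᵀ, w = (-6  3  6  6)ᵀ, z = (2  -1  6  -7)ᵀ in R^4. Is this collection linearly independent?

Row-reduce the matrix whose columns are u, v, w, z.
The reduction yields 3 nonzero rows, so the rank is 3.
Since rank 3 < 4, the set is linearly dependent.

linearly dependent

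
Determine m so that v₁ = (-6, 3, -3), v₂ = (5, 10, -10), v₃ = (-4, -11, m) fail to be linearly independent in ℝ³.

m = 11

The set is linearly dependent precisely when det[v₁; v₂; v₃] = 0.
The determinant works out to 825 - 75*m.
Solving 825 - 75*m = 0 yields m = 11.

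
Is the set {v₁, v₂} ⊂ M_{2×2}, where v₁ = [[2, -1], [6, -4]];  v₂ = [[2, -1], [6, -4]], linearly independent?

linearly dependent

Take coordinates with respect to the standard basis {E₁₁, E₁₂, E₂₁, E₂₂}.
Two of the vectors are equal, giving an immediate dependence.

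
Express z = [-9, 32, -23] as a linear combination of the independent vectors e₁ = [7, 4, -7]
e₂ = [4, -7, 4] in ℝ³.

Write z = a₁e₁ + a₂e₂ and equate components.
Row-reducing the augmented matrix gives the unique coefficients (a₁, a₂) = (1, -4).

z = e₁ - 4e₂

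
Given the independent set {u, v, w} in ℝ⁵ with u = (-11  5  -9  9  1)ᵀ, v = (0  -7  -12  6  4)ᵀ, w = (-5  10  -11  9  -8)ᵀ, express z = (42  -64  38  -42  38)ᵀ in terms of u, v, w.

Write z = c₁u + … + c₃w and equate components.
Row-reducing the augmented matrix gives the unique coefficients (c₁, c₂, c₃) = (-2, 2, -4).

z = -2u + 2v - 4w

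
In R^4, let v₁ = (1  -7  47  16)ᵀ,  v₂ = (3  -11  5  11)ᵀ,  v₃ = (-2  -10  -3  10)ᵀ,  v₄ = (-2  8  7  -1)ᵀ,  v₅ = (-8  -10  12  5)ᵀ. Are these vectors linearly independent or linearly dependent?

There are 5 vectors in a 4-dimensional space, so they cannot be linearly independent.

linearly dependent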